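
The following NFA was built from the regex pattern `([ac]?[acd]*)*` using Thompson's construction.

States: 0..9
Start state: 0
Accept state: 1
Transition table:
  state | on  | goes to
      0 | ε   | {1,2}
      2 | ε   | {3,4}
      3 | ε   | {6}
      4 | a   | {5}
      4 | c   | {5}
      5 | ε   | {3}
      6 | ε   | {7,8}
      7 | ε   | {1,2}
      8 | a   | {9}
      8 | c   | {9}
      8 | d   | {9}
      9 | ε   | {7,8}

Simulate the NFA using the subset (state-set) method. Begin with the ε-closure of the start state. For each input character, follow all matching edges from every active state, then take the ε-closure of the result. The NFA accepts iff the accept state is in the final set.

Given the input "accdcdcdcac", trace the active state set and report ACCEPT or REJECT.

Answer: ACCEPT

Trace:
S₀ = ε-closure({0}) = {0,1,2,3,4,6,7,8}
'a' @ 1: {1,2,3,4,5,6,7,8,9}  [accepting]
'c' @ 2: {1,2,3,4,5,6,7,8,9}  [accepting]
'c' @ 3: {1,2,3,4,5,6,7,8,9}  [accepting]
'd' @ 4: {1,2,3,4,6,7,8,9}  [accepting]
'c' @ 5: {1,2,3,4,5,6,7,8,9}  [accepting]
'd' @ 6: {1,2,3,4,6,7,8,9}  [accepting]
'c' @ 7: {1,2,3,4,5,6,7,8,9}  [accepting]
'd' @ 8: {1,2,3,4,6,7,8,9}  [accepting]
'c' @ 9: {1,2,3,4,5,6,7,8,9}  [accepting]
'a' @ 10: {1,2,3,4,5,6,7,8,9}  [accepting]
'c' @ 11: {1,2,3,4,5,6,7,8,9}  [accepting]
final: {1,2,3,4,5,6,7,8,9}; accept 1 in set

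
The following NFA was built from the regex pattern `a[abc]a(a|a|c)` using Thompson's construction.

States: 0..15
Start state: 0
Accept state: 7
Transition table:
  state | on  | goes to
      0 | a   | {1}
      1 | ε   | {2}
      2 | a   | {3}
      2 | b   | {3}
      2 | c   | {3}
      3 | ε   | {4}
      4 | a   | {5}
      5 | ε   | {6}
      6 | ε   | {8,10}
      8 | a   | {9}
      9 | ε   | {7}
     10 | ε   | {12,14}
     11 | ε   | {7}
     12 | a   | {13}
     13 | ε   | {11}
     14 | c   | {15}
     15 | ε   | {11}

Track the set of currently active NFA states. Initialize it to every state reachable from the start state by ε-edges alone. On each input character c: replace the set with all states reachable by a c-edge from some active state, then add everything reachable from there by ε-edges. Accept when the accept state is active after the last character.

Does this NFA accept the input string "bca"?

Answer: REJECT

Steps:
S₀ = ε-closure({0}) = {0}
'b' @ 1: {}  — no active states
rest 'ca' ignored (set empty)
after full input: {}  (accept=7 not in)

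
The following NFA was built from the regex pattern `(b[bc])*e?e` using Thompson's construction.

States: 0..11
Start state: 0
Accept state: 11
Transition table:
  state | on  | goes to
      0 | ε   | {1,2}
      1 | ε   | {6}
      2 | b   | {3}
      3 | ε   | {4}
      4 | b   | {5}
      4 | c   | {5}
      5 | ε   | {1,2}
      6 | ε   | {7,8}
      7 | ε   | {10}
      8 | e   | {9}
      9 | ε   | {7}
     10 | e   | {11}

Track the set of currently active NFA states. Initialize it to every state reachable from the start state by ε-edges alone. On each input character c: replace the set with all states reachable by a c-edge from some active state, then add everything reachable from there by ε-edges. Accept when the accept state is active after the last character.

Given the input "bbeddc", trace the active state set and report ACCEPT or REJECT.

Answer: REJECT

Trace:
start: ε-closure({0}) = {0,1,2,6,7,8,10}
'b' @ 1: {3,4}
'b' @ 2: {1,2,5,6,7,8,10}
'e' @ 3: {7,9,10,11}  ✓accept
'd' @ 4: {}  — no active states
rest 'dc' ignored (set empty)
after full input: {}  (accept=11 not in)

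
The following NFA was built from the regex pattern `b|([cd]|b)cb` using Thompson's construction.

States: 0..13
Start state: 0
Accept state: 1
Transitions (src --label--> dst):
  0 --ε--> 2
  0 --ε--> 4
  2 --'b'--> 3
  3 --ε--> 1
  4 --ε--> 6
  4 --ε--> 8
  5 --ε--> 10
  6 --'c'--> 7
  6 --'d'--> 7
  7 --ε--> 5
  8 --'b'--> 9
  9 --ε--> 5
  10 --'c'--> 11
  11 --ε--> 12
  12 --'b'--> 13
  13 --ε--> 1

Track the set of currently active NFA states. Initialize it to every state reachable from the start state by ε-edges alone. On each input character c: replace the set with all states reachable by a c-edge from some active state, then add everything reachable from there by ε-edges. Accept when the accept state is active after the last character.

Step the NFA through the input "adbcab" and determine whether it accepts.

initial (ε-close {0}): {0,2,4,6,8}
'a' @ 1: {}  — state set empty
rest 'dbcab' ignored (set empty)
end set {} — state 1 not in

Answer: REJECT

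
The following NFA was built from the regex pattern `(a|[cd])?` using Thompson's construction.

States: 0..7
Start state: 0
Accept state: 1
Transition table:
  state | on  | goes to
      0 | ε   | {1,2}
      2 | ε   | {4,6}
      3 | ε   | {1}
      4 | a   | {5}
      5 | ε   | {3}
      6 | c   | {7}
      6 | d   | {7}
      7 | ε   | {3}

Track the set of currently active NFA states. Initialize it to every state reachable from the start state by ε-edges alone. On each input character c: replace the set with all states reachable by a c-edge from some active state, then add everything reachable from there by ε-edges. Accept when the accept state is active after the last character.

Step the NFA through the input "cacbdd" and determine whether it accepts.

start: ε-closure({0}) = {0,1,2,4,6}
'c' @ 1: {1,3,7}  [accepting]
'a' @ 2: {}  — no active states
rest 'cbdd' ignored (set empty)
after full input: {}  (accept=1 not in)

Answer: REJECT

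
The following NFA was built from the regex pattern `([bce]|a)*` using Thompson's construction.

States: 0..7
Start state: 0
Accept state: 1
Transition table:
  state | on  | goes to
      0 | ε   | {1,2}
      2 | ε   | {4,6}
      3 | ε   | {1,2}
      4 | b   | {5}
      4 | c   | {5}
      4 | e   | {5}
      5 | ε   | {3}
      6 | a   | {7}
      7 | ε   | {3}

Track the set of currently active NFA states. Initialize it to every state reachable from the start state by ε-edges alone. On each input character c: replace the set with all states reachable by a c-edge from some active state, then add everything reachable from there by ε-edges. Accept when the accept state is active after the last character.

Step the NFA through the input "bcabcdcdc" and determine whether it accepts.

start: ε-closure({0}) = {0,1,2,4,6}
'b' @ 1: {1,2,3,4,5,6}  (accept∈set)
'c' @ 2: {1,2,3,4,5,6}  (accept∈set)
'a' @ 3: {1,2,3,4,6,7}  (accept∈set)
'b' @ 4: {1,2,3,4,5,6}  (accept∈set)
'c' @ 5: {1,2,3,4,5,6}  (accept∈set)
'd' @ 6: {}  — no active states
rest 'cdc' ignored (set empty)
after full input: {}  (accept=1 not in)

Answer: REJECT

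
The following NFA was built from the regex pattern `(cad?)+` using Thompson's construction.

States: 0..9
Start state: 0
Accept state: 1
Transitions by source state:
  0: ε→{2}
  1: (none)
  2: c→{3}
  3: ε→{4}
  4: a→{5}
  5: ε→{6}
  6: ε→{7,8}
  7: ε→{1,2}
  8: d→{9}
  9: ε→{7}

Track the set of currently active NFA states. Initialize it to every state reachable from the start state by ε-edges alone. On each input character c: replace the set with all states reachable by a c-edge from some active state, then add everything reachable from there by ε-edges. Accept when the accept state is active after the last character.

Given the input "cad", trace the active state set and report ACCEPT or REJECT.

start: ε-closure({0}) = {0,2}
'c' @ 1: {3,4}
'a' @ 2: {1,2,5,6,7,8}  ✓accept
'd' @ 3: {1,2,7,9}  ✓accept
end set {1,2,7,9} — state 1 in

Answer: ACCEPT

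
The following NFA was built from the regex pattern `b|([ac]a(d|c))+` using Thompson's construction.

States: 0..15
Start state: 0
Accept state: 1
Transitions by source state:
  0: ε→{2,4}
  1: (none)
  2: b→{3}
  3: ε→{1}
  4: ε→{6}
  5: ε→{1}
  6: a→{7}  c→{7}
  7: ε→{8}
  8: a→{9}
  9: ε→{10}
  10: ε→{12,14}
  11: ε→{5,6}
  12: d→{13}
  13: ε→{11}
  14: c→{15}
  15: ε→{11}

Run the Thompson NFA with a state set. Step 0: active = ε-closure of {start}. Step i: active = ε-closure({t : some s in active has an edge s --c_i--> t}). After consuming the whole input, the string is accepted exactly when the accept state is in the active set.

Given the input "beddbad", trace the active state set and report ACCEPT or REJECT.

S₀ = ε-closure({0}) = {0,2,4,6}
'b' @ 1: {1,3}  (accept∈set)
'e' @ 2: {}  — no active states
rest 'ddbad' ignored (set empty)
after full input: {}  (accept=1 not in)

Answer: REJECT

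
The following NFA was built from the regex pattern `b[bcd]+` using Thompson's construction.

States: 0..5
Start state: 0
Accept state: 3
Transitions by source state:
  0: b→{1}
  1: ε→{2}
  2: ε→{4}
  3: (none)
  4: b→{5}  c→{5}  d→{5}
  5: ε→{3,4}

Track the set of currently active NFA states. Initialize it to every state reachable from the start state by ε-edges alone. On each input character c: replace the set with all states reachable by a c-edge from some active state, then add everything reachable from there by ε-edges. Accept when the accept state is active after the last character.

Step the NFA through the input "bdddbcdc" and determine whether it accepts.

start: ε-closure({0}) = {0}
'b' @ 1: {1,2,4}
'd' @ 2: {3,4,5}  [accepting]
'd' @ 3: {3,4,5}  [accepting]
'd' @ 4: {3,4,5}  [accepting]
'b' @ 5: {3,4,5}  [accepting]
'c' @ 6: {3,4,5}  [accepting]
'd' @ 7: {3,4,5}  [accepting]
'c' @ 8: {3,4,5}  [accepting]
final: {3,4,5}; accept 3 in set

Answer: ACCEPT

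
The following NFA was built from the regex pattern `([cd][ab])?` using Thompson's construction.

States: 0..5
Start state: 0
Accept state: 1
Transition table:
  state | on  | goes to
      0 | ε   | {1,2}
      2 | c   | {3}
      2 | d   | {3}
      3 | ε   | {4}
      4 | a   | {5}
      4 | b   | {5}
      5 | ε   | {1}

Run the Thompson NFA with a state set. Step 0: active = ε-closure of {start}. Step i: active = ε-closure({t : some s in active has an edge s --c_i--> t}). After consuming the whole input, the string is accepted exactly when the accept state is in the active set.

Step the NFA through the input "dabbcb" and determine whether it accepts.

S₀ = ε-closure({0}) = {0,1,2}
'd' @ 1: {3,4}
'a' @ 2: {1,5}  [accepting]
'b' @ 3: {}  — dead — no transitions
rest 'bcb' ignored (set empty)
after full input: {}  (accept=1 not in)

Answer: REJECT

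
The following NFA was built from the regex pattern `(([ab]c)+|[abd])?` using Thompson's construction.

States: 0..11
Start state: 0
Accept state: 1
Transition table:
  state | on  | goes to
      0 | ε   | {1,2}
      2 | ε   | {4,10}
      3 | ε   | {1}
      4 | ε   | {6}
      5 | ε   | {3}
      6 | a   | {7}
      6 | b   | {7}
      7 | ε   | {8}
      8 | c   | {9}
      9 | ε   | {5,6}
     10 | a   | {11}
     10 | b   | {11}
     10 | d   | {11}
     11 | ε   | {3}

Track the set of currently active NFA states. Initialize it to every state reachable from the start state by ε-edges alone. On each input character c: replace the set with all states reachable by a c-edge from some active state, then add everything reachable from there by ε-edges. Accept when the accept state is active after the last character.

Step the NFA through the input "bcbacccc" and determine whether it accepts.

S₀ = ε-closure({0}) = {0,1,2,4,6,10}
'b' @ 1: {1,3,7,8,11}  (accept∈set)
'c' @ 2: {1,3,5,6,9}  (accept∈set)
'b' @ 3: {7,8}
'a' @ 4: {}  — no active states
rest 'cccc' ignored (set empty)
final: {}; accept 1 not in set

Answer: REJECT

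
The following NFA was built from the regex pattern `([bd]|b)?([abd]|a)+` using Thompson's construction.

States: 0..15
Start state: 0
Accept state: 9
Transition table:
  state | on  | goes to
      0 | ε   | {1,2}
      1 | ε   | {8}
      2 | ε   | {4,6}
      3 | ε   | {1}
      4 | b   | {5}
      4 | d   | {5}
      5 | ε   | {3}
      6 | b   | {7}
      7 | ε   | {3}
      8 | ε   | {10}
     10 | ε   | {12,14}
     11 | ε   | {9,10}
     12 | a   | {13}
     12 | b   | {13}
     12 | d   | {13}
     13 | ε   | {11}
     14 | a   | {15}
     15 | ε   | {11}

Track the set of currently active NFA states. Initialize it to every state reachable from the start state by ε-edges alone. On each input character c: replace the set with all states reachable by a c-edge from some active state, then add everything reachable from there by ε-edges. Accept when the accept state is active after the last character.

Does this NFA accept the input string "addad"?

Answer: ACCEPT

Derivation:
initial (ε-close {0}): {0,1,2,4,6,8,10,12,14}
'a' @ 1: {9,10,11,12,13,14,15}  (accept∈set)
'd' @ 2: {9,10,11,12,13,14}  (accept∈set)
'd' @ 3: {9,10,11,12,13,14}  (accept∈set)
'a' @ 4: {9,10,11,12,13,14,15}  (accept∈set)
'd' @ 5: {9,10,11,12,13,14}  (accept∈set)
after full input: {9,10,11,12,13,14}  (accept=9 in)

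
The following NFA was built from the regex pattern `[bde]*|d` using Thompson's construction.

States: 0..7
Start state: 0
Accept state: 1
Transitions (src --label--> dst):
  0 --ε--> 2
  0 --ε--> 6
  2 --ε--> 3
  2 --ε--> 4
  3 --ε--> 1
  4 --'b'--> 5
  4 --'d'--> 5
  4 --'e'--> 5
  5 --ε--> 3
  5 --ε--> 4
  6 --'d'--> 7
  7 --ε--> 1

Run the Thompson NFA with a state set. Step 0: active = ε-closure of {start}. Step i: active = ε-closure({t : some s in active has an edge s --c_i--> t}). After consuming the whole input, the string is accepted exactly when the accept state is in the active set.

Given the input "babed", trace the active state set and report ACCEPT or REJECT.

Answer: REJECT

Derivation:
initial (ε-close {0}): {0,1,2,3,4,6}
'b' @ 1: {1,3,4,5}  [accepting]
'a' @ 2: {}  — state set empty
rest 'bed' ignored (set empty)
final: {}; accept 1 not in set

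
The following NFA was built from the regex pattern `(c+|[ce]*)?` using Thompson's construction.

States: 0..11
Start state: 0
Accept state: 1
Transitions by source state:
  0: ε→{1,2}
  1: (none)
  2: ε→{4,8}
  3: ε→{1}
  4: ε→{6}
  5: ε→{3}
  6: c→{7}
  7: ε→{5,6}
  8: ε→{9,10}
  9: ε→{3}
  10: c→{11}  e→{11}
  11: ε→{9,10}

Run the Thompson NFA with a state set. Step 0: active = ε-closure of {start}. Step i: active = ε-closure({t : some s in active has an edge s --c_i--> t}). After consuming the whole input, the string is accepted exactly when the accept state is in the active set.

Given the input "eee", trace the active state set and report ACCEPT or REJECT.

start: ε-closure({0}) = {0,1,2,3,4,6,8,9,10}
'e' @ 1: {1,3,9,10,11}  (accept∈set)
'e' @ 2: {1,3,9,10,11}  (accept∈set)
'e' @ 3: {1,3,9,10,11}  (accept∈set)
end set {1,3,9,10,11} — state 1 in

Answer: ACCEPT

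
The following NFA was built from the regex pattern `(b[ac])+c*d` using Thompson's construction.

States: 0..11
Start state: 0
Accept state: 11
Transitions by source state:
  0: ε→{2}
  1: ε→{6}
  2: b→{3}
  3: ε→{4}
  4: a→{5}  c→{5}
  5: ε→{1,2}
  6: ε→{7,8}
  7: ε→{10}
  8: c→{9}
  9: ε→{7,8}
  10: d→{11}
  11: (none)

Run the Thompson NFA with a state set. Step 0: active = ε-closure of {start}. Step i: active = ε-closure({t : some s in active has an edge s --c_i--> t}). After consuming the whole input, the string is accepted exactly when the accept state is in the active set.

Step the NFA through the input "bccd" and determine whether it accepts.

S₀ = ε-closure({0}) = {0,2}
'b' @ 1: {3,4}
'c' @ 2: {1,2,5,6,7,8,10}
'c' @ 3: {7,8,9,10}
'd' @ 4: {11}  [accepting]
after full input: {11}  (accept=11 in)

Answer: ACCEPT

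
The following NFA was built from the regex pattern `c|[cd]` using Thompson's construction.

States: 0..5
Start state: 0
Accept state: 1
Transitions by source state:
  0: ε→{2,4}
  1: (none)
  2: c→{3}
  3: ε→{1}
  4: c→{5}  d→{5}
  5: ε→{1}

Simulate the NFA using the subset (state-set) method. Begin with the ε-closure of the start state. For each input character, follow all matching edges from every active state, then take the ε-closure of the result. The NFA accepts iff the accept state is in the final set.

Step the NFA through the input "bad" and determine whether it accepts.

S₀ = ε-closure({0}) = {0,2,4}
'b' @ 1: {}  — no active states
rest 'ad' ignored (set empty)
after full input: {}  (accept=1 not in)

Answer: REJECT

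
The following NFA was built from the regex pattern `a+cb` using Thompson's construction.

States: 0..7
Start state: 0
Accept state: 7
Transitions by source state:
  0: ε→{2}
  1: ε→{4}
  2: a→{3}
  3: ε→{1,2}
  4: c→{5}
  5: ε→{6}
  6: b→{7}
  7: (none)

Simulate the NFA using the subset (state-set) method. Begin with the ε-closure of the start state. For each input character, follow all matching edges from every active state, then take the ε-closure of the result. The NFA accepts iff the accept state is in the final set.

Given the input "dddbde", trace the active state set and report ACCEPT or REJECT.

Answer: REJECT

Steps:
start: ε-closure({0}) = {0,2}
'd' @ 1: {}  — state set empty
rest 'ddbde' ignored (set empty)
final: {}; accept 7 not in set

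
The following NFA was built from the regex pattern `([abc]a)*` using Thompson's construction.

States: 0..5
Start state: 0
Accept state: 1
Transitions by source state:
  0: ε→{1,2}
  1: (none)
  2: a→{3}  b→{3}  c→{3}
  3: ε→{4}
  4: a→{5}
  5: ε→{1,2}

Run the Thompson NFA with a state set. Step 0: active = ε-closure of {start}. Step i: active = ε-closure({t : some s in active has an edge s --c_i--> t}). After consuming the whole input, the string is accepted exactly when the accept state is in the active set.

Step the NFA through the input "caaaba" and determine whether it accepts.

initial (ε-close {0}): {0,1,2}
'c' @ 1: {3,4}
'a' @ 2: {1,2,5}  (accept∈set)
'a' @ 3: {3,4}
'a' @ 4: {1,2,5}  (accept∈set)
'b' @ 5: {3,4}
'a' @ 6: {1,2,5}  (accept∈set)
after full input: {1,2,5}  (accept=1 in)

Answer: ACCEPT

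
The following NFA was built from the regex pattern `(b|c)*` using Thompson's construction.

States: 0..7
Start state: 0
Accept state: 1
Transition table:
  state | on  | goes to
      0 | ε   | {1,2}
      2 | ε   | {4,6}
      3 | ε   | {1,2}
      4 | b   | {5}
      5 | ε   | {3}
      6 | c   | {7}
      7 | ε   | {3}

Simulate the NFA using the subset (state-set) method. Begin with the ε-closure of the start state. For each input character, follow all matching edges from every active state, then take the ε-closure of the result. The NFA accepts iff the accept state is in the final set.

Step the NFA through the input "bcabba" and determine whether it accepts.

S₀ = ε-closure({0}) = {0,1,2,4,6}
'b' @ 1: {1,2,3,4,5,6}  (accept∈set)
'c' @ 2: {1,2,3,4,6,7}  (accept∈set)
'a' @ 3: {}  — state set empty
rest 'bba' ignored (set empty)
final: {}; accept 1 not in set

Answer: REJECT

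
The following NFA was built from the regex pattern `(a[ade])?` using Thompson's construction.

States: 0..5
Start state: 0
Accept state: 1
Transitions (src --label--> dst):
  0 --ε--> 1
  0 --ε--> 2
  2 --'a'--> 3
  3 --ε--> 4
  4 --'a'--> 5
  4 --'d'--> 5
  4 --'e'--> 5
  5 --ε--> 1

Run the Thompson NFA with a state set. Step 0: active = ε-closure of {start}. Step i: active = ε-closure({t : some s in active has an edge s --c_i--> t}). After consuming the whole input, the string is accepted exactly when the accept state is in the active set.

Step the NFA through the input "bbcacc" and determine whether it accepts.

Answer: REJECT

Trace:
S₀ = ε-closure({0}) = {0,1,2}
'b' @ 1: {}  — no active states
rest 'bcacc' ignored (set empty)
final: {}; accept 1 not in set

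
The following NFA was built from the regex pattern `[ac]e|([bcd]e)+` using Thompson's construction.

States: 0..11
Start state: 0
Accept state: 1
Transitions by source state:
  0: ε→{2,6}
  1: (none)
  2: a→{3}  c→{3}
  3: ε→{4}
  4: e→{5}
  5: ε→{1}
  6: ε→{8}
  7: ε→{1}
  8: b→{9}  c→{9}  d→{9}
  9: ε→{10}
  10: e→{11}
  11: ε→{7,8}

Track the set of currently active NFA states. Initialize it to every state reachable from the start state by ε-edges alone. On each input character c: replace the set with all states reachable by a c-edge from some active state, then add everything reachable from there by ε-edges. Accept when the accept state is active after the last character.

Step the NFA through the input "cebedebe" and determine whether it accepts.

initial (ε-close {0}): {0,2,6,8}
'c' @ 1: {3,4,9,10}
'e' @ 2: {1,5,7,8,11}  ✓accept
'b' @ 3: {9,10}
'e' @ 4: {1,7,8,11}  ✓accept
'd' @ 5: {9,10}
'e' @ 6: {1,7,8,11}  ✓accept
'b' @ 7: {9,10}
'e' @ 8: {1,7,8,11}  ✓accept
end set {1,7,8,11} — state 1 in

Answer: ACCEPT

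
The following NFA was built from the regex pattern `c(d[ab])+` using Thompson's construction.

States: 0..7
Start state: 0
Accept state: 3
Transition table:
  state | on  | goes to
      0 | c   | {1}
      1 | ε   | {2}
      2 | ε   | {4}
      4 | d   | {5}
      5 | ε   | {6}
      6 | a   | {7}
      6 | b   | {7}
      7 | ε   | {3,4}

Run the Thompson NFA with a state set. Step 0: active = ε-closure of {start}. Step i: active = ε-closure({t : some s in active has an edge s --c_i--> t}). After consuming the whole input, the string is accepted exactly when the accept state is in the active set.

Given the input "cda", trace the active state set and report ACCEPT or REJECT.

initial (ε-close {0}): {0}
'c' @ 1: {1,2,4}
'd' @ 2: {5,6}
'a' @ 3: {3,4,7}  [accepting]
after full input: {3,4,7}  (accept=3 in)

Answer: ACCEPT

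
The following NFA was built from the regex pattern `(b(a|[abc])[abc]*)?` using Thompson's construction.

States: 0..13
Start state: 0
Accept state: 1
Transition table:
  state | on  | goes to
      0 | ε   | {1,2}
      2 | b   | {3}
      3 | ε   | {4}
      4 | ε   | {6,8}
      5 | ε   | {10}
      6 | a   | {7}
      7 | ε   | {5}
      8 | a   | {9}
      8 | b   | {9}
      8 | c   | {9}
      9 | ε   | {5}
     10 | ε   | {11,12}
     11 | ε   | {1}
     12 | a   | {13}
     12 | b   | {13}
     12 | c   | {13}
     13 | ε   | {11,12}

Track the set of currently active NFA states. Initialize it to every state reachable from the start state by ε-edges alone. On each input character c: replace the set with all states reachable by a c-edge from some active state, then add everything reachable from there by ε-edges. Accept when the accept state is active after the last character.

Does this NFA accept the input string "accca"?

start: ε-closure({0}) = {0,1,2}
'a' @ 1: {}  — state set empty
rest 'ccca' ignored (set empty)
end set {} — state 1 not in

Answer: REJECT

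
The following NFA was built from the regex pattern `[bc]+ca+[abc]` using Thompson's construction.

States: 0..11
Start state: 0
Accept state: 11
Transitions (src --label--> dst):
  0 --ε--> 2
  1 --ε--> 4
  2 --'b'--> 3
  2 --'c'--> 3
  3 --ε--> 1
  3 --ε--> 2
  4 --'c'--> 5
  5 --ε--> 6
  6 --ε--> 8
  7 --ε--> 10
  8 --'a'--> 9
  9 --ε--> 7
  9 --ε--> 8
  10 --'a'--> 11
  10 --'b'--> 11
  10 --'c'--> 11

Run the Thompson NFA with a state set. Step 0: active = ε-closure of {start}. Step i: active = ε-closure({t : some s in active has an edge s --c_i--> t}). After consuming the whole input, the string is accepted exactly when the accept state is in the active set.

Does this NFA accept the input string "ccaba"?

S₀ = ε-closure({0}) = {0,2}
'c' @ 1: {1,2,3,4}
'c' @ 2: {1,2,3,4,5,6,8}
'a' @ 3: {7,8,9,10}
'b' @ 4: {11}  [accepting]
'a' @ 5: {}  — dead — no transitions
after full input: {}  (accept=11 not in)

Answer: REJECT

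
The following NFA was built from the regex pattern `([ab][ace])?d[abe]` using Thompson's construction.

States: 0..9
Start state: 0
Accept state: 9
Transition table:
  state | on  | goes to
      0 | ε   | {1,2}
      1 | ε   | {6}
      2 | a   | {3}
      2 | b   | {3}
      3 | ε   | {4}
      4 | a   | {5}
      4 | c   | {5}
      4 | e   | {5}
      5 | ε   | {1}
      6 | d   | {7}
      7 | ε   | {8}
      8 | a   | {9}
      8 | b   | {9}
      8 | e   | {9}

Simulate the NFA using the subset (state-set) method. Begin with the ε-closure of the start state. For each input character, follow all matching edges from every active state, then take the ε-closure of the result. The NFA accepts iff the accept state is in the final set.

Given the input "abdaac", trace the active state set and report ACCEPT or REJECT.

start: ε-closure({0}) = {0,1,2,6}
'a' @ 1: {3,4}
'b' @ 2: {}  — dead — no transitions
rest 'daac' ignored (set empty)
after full input: {}  (accept=9 not in)

Answer: REJECT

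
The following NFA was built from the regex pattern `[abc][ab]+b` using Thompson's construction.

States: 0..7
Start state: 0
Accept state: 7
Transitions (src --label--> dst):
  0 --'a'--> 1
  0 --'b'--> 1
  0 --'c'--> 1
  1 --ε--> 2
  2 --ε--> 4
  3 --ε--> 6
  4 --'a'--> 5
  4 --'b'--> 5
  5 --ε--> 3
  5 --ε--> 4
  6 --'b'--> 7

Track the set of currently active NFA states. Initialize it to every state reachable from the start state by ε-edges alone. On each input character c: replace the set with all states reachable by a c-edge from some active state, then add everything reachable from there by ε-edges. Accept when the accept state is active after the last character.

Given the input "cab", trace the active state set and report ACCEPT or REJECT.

S₀ = ε-closure({0}) = {0}
'c' @ 1: {1,2,4}
'a' @ 2: {3,4,5,6}
'b' @ 3: {3,4,5,6,7}  (accept∈set)
after full input: {3,4,5,6,7}  (accept=7 in)

Answer: ACCEPT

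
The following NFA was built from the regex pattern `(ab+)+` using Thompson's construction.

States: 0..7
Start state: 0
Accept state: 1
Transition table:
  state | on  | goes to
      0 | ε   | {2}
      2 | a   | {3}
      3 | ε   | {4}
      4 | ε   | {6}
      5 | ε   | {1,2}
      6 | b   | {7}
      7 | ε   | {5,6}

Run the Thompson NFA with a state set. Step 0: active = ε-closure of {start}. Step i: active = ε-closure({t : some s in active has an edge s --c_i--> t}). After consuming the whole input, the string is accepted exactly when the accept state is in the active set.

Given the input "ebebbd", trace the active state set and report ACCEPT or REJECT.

initial (ε-close {0}): {0,2}
'e' @ 1: {}  — no active states
rest 'bebbd' ignored (set empty)
after full input: {}  (accept=1 not in)

Answer: REJECT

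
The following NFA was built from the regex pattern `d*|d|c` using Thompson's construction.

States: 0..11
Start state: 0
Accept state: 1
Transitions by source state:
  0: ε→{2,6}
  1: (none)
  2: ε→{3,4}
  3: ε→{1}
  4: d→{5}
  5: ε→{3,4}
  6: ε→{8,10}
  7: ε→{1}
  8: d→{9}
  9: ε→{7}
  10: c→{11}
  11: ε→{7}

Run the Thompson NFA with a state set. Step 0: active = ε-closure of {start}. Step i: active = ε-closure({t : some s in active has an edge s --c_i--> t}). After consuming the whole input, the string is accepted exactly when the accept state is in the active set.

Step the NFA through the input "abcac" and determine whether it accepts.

Answer: REJECT

Derivation:
start: ε-closure({0}) = {0,1,2,3,4,6,8,10}
'a' @ 1: {}  — state set empty
rest 'bcac' ignored (set empty)
after full input: {}  (accept=1 not in)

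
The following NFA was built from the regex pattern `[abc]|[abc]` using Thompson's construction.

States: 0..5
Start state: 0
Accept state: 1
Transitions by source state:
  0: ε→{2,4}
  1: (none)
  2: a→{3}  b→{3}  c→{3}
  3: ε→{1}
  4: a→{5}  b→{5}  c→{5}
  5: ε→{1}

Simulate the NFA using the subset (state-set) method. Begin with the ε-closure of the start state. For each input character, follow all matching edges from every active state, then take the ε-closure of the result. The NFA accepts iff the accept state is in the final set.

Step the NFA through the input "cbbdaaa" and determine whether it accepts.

Answer: REJECT

Trace:
S₀ = ε-closure({0}) = {0,2,4}
'c' @ 1: {1,3,5}  [accepting]
'b' @ 2: {}  — dead — no transitions
rest 'bdaaa' ignored (set empty)
after full input: {}  (accept=1 not in)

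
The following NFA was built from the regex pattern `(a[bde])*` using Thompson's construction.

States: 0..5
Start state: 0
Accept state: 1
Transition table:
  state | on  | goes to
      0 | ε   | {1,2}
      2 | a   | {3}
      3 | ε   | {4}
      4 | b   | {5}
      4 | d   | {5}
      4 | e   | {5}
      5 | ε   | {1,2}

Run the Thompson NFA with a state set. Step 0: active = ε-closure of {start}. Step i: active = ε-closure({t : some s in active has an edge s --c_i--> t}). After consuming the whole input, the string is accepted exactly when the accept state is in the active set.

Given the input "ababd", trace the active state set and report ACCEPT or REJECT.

Answer: REJECT

Steps:
initial (ε-close {0}): {0,1,2}
'a' @ 1: {3,4}
'b' @ 2: {1,2,5}  ✓accept
'a' @ 3: {3,4}
'b' @ 4: {1,2,5}  ✓accept
'd' @ 5: {}  — dead — no transitions
final: {}; accept 1 not in set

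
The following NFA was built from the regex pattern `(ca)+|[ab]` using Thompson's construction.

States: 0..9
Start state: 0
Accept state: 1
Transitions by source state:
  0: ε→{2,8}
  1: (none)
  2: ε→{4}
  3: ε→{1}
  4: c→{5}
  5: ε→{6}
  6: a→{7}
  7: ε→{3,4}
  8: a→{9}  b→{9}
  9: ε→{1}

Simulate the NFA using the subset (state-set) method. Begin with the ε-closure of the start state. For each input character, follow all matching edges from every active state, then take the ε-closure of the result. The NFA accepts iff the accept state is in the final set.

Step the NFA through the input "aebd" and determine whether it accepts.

S₀ = ε-closure({0}) = {0,2,4,8}
'a' @ 1: {1,9}  (accept∈set)
'e' @ 2: {}  — state set empty
rest 'bd' ignored (set empty)
end set {} — state 1 not in

Answer: REJECT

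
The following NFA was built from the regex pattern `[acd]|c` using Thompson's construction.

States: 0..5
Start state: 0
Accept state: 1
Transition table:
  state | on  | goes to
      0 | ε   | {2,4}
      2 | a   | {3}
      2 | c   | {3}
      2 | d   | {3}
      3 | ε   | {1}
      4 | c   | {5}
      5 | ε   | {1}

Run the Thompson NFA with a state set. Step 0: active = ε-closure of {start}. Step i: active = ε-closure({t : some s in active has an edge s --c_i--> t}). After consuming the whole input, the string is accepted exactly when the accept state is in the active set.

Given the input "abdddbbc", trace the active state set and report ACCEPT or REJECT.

Answer: REJECT

Derivation:
S₀ = ε-closure({0}) = {0,2,4}
'a' @ 1: {1,3}  (accept∈set)
'b' @ 2: {}  — no active states
rest 'dddbbc' ignored (set empty)
final: {}; accept 1 not in set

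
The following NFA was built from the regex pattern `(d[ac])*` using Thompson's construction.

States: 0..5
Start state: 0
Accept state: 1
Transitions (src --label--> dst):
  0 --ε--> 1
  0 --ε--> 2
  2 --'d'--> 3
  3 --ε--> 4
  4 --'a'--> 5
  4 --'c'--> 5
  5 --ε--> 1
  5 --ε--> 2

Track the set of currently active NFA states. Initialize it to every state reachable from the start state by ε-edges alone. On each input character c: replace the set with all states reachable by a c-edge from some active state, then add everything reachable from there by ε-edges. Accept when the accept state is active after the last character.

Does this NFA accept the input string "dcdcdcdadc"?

Answer: ACCEPT

Steps:
initial (ε-close {0}): {0,1,2}
'd' @ 1: {3,4}
'c' @ 2: {1,2,5}  ✓accept
'd' @ 3: {3,4}
'c' @ 4: {1,2,5}  ✓accept
'd' @ 5: {3,4}
'c' @ 6: {1,2,5}  ✓accept
'd' @ 7: {3,4}
'a' @ 8: {1,2,5}  ✓accept
'd' @ 9: {3,4}
'c' @ 10: {1,2,5}  ✓accept
after full input: {1,2,5}  (accept=1 in)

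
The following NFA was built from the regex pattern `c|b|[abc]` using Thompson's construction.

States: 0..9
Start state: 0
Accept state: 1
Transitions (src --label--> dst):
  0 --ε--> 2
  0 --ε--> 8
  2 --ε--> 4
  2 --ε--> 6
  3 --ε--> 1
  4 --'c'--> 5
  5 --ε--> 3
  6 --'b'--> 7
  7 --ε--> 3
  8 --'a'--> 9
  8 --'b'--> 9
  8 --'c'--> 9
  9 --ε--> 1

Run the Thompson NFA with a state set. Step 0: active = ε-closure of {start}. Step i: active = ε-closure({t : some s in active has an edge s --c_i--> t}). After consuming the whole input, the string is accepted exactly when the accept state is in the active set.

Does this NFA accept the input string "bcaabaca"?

Answer: REJECT

Trace:
S₀ = ε-closure({0}) = {0,2,4,6,8}
'b' @ 1: {1,3,7,9}  ✓accept
'c' @ 2: {}  — no active states
rest 'aabaca' ignored (set empty)
after full input: {}  (accept=1 not in)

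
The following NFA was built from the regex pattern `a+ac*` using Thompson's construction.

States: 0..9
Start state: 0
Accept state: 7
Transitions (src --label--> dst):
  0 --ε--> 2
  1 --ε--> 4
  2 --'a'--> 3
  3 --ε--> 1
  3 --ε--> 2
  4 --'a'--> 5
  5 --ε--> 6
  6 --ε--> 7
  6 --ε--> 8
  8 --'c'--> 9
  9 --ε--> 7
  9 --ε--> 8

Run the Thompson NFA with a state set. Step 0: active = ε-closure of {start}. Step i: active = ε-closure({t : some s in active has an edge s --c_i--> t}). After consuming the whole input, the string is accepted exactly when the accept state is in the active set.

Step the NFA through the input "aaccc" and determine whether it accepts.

Answer: ACCEPT

Trace:
S₀ = ε-closure({0}) = {0,2}
'a' @ 1: {1,2,3,4}
'a' @ 2: {1,2,3,4,5,6,7,8}  (accept∈set)
'c' @ 3: {7,8,9}  (accept∈set)
'c' @ 4: {7,8,9}  (accept∈set)
'c' @ 5: {7,8,9}  (accept∈set)
after full input: {7,8,9}  (accept=7 in)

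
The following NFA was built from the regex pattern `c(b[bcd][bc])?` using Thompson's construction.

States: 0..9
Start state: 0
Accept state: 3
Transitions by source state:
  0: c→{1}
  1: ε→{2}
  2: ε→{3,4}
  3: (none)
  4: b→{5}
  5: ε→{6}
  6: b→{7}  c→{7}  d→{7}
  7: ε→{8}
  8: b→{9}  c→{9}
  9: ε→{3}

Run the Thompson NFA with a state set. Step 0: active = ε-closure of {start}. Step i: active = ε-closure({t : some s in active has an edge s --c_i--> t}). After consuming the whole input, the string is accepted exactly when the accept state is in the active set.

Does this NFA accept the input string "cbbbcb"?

S₀ = ε-closure({0}) = {0}
'c' @ 1: {1,2,3,4}  (accept∈set)
'b' @ 2: {5,6}
'b' @ 3: {7,8}
'b' @ 4: {3,9}  (accept∈set)
'c' @ 5: {}  — no active states
rest 'b' ignored (set empty)
end set {} — state 3 not in

Answer: REJECT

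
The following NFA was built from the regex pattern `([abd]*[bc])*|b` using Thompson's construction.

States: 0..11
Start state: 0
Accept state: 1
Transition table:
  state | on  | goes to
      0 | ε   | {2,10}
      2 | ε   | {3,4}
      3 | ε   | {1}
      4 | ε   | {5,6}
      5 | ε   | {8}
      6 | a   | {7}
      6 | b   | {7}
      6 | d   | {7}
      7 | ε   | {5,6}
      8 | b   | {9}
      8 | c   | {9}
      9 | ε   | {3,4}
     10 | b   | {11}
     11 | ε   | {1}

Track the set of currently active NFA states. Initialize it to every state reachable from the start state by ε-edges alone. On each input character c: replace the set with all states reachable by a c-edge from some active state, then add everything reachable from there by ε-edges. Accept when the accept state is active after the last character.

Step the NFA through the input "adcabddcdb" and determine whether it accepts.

start: ε-closure({0}) = {0,1,2,3,4,5,6,8,10}
'a' @ 1: {5,6,7,8}
'd' @ 2: {5,6,7,8}
'c' @ 3: {1,3,4,5,6,8,9}  ✓accept
'a' @ 4: {5,6,7,8}
'b' @ 5: {1,3,4,5,6,7,8,9}  ✓accept
'd' @ 6: {5,6,7,8}
'd' @ 7: {5,6,7,8}
'c' @ 8: {1,3,4,5,6,8,9}  ✓accept
'd' @ 9: {5,6,7,8}
'b' @ 10: {1,3,4,5,6,7,8,9}  ✓accept
final: {1,3,4,5,6,7,8,9}; accept 1 in set

Answer: ACCEPT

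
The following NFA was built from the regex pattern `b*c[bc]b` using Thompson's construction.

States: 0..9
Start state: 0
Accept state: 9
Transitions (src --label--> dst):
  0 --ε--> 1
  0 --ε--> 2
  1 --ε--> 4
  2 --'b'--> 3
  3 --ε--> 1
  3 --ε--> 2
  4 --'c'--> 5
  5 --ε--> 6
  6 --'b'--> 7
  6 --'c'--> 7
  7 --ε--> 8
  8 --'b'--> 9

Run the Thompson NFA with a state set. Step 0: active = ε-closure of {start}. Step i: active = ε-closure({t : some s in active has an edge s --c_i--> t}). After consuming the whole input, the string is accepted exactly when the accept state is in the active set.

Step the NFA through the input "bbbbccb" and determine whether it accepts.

Answer: ACCEPT

Steps:
initial (ε-close {0}): {0,1,2,4}
'b' @ 1: {1,2,3,4}
'b' @ 2: {1,2,3,4}
'b' @ 3: {1,2,3,4}
'b' @ 4: {1,2,3,4}
'c' @ 5: {5,6}
'c' @ 6: {7,8}
'b' @ 7: {9}  [accepting]
after full input: {9}  (accept=9 in)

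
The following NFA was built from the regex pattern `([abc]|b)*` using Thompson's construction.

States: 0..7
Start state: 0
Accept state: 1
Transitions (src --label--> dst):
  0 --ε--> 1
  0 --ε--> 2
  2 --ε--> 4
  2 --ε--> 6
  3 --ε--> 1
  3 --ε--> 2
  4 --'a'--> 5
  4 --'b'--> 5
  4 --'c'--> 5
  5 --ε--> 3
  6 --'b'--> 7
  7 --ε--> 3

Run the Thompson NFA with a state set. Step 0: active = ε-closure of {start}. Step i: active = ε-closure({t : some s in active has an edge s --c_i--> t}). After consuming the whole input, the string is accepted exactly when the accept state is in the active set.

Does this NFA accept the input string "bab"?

initial (ε-close {0}): {0,1,2,4,6}
'b' @ 1: {1,2,3,4,5,6,7}  (accept∈set)
'a' @ 2: {1,2,3,4,5,6}  (accept∈set)
'b' @ 3: {1,2,3,4,5,6,7}  (accept∈set)
after full input: {1,2,3,4,5,6,7}  (accept=1 in)

Answer: ACCEPT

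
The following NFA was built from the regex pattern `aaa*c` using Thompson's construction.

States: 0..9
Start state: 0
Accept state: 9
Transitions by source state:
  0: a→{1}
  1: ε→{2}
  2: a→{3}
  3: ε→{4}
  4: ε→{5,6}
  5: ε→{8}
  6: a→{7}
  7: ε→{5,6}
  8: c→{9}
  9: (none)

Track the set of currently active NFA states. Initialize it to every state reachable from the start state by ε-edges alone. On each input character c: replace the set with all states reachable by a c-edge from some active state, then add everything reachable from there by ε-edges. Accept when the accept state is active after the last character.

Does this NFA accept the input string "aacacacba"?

start: ε-closure({0}) = {0}
'a' @ 1: {1,2}
'a' @ 2: {3,4,5,6,8}
'c' @ 3: {9}  (accept∈set)
'a' @ 4: {}  — dead — no transitions
rest 'cacba' ignored (set empty)
after full input: {}  (accept=9 not in)

Answer: REJECT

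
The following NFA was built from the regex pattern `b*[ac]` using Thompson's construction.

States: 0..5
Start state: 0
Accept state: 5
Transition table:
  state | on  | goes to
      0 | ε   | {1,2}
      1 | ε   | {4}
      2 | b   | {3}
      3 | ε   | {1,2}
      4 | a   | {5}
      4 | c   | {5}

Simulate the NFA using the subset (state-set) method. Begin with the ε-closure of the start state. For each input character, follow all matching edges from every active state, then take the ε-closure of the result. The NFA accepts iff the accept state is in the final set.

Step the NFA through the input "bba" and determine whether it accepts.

Answer: ACCEPT

Steps:
initial (ε-close {0}): {0,1,2,4}
'b' @ 1: {1,2,3,4}
'b' @ 2: {1,2,3,4}
'a' @ 3: {5}  [accepting]
end set {5} — state 5 in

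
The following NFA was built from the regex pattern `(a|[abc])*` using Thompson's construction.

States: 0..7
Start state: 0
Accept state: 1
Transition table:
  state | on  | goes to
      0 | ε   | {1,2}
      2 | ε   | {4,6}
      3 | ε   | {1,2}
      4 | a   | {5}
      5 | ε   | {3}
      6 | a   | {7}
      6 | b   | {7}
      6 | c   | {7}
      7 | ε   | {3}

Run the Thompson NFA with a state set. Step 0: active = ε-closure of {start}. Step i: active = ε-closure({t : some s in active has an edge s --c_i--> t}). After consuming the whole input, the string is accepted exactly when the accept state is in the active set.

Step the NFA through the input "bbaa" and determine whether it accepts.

Answer: ACCEPT

Steps:
S₀ = ε-closure({0}) = {0,1,2,4,6}
'b' @ 1: {1,2,3,4,6,7}  (accept∈set)
'b' @ 2: {1,2,3,4,6,7}  (accept∈set)
'a' @ 3: {1,2,3,4,5,6,7}  (accept∈set)
'a' @ 4: {1,2,3,4,5,6,7}  (accept∈set)
end set {1,2,3,4,5,6,7} — state 1 in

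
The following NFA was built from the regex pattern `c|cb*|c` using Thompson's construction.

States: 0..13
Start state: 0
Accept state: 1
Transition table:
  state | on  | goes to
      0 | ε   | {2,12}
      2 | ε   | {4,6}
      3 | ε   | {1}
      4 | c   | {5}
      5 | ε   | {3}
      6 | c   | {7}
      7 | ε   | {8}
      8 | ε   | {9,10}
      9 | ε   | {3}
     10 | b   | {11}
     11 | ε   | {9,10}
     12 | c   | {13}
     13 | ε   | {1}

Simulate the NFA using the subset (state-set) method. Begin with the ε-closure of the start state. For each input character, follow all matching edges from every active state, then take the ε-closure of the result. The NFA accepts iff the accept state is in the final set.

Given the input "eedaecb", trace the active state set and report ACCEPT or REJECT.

S₀ = ε-closure({0}) = {0,2,4,6,12}
'e' @ 1: {}  — state set empty
rest 'edaecb' ignored (set empty)
after full input: {}  (accept=1 not in)

Answer: REJECT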